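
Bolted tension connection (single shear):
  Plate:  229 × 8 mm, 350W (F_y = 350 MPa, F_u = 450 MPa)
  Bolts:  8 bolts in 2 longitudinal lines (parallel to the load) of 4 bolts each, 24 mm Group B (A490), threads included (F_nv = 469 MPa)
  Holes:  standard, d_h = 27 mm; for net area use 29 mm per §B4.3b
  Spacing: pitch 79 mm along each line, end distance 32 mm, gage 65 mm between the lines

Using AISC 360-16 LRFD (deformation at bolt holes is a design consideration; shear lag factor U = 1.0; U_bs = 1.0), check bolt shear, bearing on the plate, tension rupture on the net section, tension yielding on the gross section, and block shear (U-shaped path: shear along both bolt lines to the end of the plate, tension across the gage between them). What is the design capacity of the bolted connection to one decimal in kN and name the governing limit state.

Bolt shear: A_b = π(24)²/4 = 452.39 mm². φR_n = 0.75 × 469 × 452.39 × 8 × 1 = 1273.0 kN.
Bearing (8 mm plate, F_u = 450 MPa): end bolts L_c = 32 − 27/2 = 18.5, R_n = min(1.2×18.5×8×450, 2.4×24×8×450) = 79.92 kN/bolt; interior L_c = 79 − 27 = 52, R_n = 207.36 kN/bolt. φR_n = 0.75 × (2×79.92 + 6×207.36) = 1053.0 kN.
Tension rupture (net): A_n = (229 − 2×29)×8 = 1368 mm² (U = 1.0, A_e = A_n). φR_n = 0.75 × 450 × 1368 = 461.7 kN.
Tension yield (gross): A_g = 229×8 = 1832 mm². φR_n = 0.90 × 350 × 1832 = 577.1 kN.
Block shear: shear path 2×[32+3×79] = 2×269 mm, A_gv = 4304, A_nv = 2×(269 − 3.5×29)×8 = 2680 mm²; tension across gage: (65 − 1×29)×8 = 288 mm². R_n = min(0.6×450×2680, 0.6×350×4304) + 1.0×450×288 = min(723.6, 903.84) + 129.6 = 853.2 kN. φR_n = 0.75 × 853.2 = 639.9 kN.
Governing: min(1273.0, 1053.0, 461.7, 577.1, 639.9) = 461.7 kN → net-section rupture.

461.7 kN (net-section rupture governs)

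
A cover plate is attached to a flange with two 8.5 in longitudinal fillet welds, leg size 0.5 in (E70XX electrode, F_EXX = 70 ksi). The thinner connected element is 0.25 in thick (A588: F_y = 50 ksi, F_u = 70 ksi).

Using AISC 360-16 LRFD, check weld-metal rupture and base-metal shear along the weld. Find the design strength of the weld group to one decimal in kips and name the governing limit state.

Weld metal: throat = 0.707×0.5 = 0.3535 in, L = 2×8.5 = 17 in. φR_n = 0.75 × 0.6 × 70 × 0.3535 × 17 = 189.3 kips.
Base metal shear (0.25 in plate): yield φR_n = 1.0×0.6×50×0.25×17 = 127.5 kips; rupture φR_n = 0.75×0.6×70×0.25×17 = 133.9 kips; take 127.5 kips (yield).
Governing: min(189.3, 127.5) = 127.5 kips → base-metal shear.

127.5 kips (base-metal shear governs)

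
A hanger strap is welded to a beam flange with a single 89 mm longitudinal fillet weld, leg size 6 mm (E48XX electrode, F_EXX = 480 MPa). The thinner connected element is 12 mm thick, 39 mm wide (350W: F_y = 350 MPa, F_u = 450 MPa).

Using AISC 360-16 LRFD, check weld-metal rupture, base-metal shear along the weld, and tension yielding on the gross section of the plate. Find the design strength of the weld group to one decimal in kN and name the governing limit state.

81.5 kN (weld metal governs)

Weld metal: throat = 0.707×6 = 4.242 mm, L = 89 mm. φR_n = 0.75 × 0.6 × 480 × 4.242 × 89 = 81.5 kN.
Base metal shear (12 mm plate): yield φR_n = 1.0×0.6×350×12×89 = 224.3 kN; rupture φR_n = 0.75×0.6×450×12×89 = 216.3 kN; take 216.3 kN (rupture).
Tension yield (gross): A_g = 39×12 = 468 mm². φR_n = 0.90 × 350 × 468 = 147.4 kN.
Governing: min(81.5, 216.3, 147.4) = 81.5 kN → weld metal.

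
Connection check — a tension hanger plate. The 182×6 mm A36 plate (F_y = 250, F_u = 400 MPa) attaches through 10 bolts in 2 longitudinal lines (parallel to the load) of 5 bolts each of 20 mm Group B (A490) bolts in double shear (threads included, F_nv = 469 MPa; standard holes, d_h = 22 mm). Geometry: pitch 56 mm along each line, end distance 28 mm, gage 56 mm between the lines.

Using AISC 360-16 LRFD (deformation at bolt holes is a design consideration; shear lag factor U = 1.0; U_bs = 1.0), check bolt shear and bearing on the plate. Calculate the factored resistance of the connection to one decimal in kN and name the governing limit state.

661.0 kN (bearing governs)

Bolt shear: A_b = π(20)²/4 = 314.16 mm². φR_n = 0.75 × 469 × 314.16 × 10 × 2 = 2210.1 kN.
Bearing (6 mm plate, F_u = 400 MPa): end bolts L_c = 28 − 22/2 = 17, R_n = min(1.2×17×6×400, 2.4×20×6×400) = 48.96 kN/bolt; interior L_c = 56 − 22 = 34, R_n = 97.92 kN/bolt. φR_n = 0.75 × (2×48.96 + 8×97.92) = 661.0 kN.
Governing: min(2210.1, 661.0) = 661.0 kN → bearing.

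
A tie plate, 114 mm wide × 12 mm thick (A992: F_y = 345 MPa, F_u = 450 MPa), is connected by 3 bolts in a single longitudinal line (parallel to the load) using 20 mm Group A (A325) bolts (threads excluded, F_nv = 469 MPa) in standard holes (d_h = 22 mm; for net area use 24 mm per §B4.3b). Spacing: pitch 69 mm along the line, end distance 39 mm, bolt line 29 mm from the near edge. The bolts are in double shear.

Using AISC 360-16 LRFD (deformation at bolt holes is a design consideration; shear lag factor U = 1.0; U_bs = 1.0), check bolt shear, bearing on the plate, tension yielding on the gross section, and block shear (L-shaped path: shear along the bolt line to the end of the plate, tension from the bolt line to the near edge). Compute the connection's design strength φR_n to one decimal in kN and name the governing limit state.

Bolt shear: A_b = π(20)²/4 = 314.16 mm². φR_n = 0.75 × 469 × 314.16 × 3 × 2 = 663.0 kN.
Bearing (12 mm plate, F_u = 450 MPa): end bolts L_c = 39 − 22/2 = 28, R_n = min(1.2×28×12×450, 2.4×20×12×450) = 181.44 kN/bolt; interior L_c = 69 − 22 = 47, R_n = 259.2 kN/bolt. φR_n = 0.75 × (1×181.44 + 2×259.2) = 524.9 kN.
Tension yield (gross): A_g = 114×12 = 1368 mm². φR_n = 0.90 × 345 × 1368 = 424.8 kN.
Block shear: shear path 1×[39+2×69] = 1×177 mm, A_gv = 2124, A_nv = 1×(177 − 2.5×24)×12 = 1404 mm²; tension to near edge: (29 − 0.5×24)×12 = 204 mm². R_n = min(0.6×450×1404, 0.6×345×2124) + 1.0×450×204 = min(379.08, 439.67) + 91.8 = 470.88 kN. φR_n = 0.75 × 470.88 = 353.2 kN.
Governing: min(663.0, 524.9, 424.8, 353.2) = 353.2 kN → block shear.

353.2 kN (block shear governs)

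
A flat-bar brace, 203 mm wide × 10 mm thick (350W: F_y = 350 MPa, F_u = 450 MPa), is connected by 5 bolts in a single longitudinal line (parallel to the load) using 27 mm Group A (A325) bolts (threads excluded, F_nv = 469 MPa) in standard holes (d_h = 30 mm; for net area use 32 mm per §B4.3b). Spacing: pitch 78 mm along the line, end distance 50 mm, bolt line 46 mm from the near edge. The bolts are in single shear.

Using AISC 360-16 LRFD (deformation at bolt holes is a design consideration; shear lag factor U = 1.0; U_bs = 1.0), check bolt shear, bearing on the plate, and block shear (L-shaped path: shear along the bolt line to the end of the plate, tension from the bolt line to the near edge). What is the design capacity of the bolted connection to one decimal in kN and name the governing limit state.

Bolt shear: A_b = π(27)²/4 = 572.56 mm². φR_n = 0.75 × 469 × 572.56 × 5 × 1 = 1007.0 kN.
Bearing (10 mm plate, F_u = 450 MPa): end bolts L_c = 50 − 30/2 = 35, R_n = min(1.2×35×10×450, 2.4×27×10×450) = 189 kN/bolt; interior L_c = 78 − 30 = 48, R_n = 259.2 kN/bolt. φR_n = 0.75 × (1×189 + 4×259.2) = 919.4 kN.
Block shear: shear path 1×[50+4×78] = 1×362 mm, A_gv = 3620, A_nv = 1×(362 − 4.5×32)×10 = 2180 mm²; tension to near edge: (46 − 0.5×32)×10 = 300 mm². R_n = min(0.6×450×2180, 0.6×350×3620) + 1.0×450×300 = min(588.6, 760.2) + 135 = 723.6 kN. φR_n = 0.75 × 723.6 = 542.7 kN.
Governing: min(1007.0, 919.4, 542.7) = 542.7 kN → block shear.

542.7 kN (block shear governs)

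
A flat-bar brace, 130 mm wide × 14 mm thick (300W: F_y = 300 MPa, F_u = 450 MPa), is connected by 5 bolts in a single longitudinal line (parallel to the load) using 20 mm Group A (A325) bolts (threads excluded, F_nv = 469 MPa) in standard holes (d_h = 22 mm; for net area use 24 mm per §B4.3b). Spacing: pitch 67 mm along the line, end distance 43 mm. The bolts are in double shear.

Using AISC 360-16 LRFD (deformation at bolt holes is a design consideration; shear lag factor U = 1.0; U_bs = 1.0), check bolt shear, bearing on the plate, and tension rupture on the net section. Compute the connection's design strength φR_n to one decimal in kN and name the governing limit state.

500.9 kN (net-section rupture governs)

Bolt shear: A_b = π(20)²/4 = 314.16 mm². φR_n = 0.75 × 469 × 314.16 × 5 × 2 = 1105.1 kN.
Bearing (14 mm plate, F_u = 450 MPa): end bolts L_c = 43 − 22/2 = 32, R_n = min(1.2×32×14×450, 2.4×20×14×450) = 241.92 kN/bolt; interior L_c = 67 − 22 = 45, R_n = 302.4 kN/bolt. φR_n = 0.75 × (1×241.92 + 4×302.4) = 1088.6 kN.
Tension rupture (net): A_n = (130 − 1×24)×14 = 1484 mm² (U = 1.0, A_e = A_n). φR_n = 0.75 × 450 × 1484 = 500.9 kN.
Governing: min(1105.1, 1088.6, 500.9) = 500.9 kN → net-section rupture.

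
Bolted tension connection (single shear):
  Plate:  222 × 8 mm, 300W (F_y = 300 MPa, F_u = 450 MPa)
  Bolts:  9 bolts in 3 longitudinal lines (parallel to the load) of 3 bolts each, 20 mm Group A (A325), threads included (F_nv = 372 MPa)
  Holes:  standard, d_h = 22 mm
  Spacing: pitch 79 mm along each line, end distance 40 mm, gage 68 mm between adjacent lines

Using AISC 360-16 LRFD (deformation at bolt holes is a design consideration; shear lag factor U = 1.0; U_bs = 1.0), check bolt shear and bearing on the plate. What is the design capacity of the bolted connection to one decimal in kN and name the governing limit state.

Bolt shear: A_b = π(20)²/4 = 314.16 mm². φR_n = 0.75 × 372 × 314.16 × 9 × 1 = 788.9 kN.
Bearing (8 mm plate, F_u = 450 MPa): end bolts L_c = 40 − 22/2 = 29, R_n = min(1.2×29×8×450, 2.4×20×8×450) = 125.28 kN/bolt; interior L_c = 79 − 22 = 57, R_n = 172.8 kN/bolt. φR_n = 0.75 × (3×125.28 + 6×172.8) = 1059.5 kN.
Governing: min(788.9, 1059.5) = 788.9 kN → bolt shear.

788.9 kN (bolt shear governs)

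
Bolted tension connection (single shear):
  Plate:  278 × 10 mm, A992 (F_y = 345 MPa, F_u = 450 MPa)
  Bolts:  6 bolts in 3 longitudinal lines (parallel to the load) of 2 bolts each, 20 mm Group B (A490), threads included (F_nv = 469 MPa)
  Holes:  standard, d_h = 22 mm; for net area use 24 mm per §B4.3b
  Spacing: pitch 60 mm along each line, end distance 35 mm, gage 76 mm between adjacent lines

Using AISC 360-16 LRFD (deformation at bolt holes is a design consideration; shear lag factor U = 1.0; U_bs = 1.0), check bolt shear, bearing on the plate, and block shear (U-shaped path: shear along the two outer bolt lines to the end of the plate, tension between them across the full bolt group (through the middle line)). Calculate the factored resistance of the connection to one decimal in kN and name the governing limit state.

Bolt shear: A_b = π(20)²/4 = 314.16 mm². φR_n = 0.75 × 469 × 314.16 × 6 × 1 = 663.0 kN.
Bearing (10 mm plate, F_u = 450 MPa): end bolts L_c = 35 − 22/2 = 24, R_n = min(1.2×24×10×450, 2.4×20×10×450) = 129.6 kN/bolt; interior L_c = 60 − 22 = 38, R_n = 205.2 kN/bolt. φR_n = 0.75 × (3×129.6 + 3×205.2) = 753.3 kN.
Block shear: shear path 2×[35+1×60] = 2×95 mm, A_gv = 1900, A_nv = 2×(95 − 1.5×24)×10 = 1180 mm²; tension across gage: (152 − 2×24)×10 = 1040 mm². R_n = min(0.6×450×1180, 0.6×345×1900) + 1.0×450×1040 = min(318.6, 393.3) + 468 = 786.6 kN. φR_n = 0.75 × 786.6 = 590.0 kN.
Governing: min(663.0, 753.3, 590.0) = 590.0 kN → block shear.

590.0 kN (block shear governs)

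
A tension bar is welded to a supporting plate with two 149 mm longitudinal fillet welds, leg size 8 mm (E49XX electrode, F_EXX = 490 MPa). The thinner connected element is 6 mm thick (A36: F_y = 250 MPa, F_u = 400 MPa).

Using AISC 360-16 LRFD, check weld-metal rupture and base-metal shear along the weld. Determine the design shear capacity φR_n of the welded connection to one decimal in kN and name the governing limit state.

Weld metal: throat = 0.707×8 = 5.656 mm, L = 2×149 = 298 mm. φR_n = 0.75 × 0.6 × 490 × 5.656 × 298 = 371.7 kN.
Base metal shear (6 mm plate): yield φR_n = 1.0×0.6×250×6×298 = 268.2 kN; rupture φR_n = 0.75×0.6×400×6×298 = 321.8 kN; take 268.2 kN (yield).
Governing: min(371.7, 268.2) = 268.2 kN → base-metal shear.

268.2 kN (base-metal shear governs)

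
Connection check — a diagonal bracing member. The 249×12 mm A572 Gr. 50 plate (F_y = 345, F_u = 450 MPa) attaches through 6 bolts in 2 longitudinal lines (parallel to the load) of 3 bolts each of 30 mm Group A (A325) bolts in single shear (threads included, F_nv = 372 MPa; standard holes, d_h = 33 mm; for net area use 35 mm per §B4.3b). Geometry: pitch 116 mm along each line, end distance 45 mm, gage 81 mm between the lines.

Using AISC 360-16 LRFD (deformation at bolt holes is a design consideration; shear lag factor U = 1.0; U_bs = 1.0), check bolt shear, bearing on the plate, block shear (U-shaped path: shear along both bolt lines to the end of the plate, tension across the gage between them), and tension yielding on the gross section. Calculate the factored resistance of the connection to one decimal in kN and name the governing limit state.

927.8 kN (gross-section yield governs)

Bolt shear: A_b = π(30)²/4 = 706.86 mm². φR_n = 0.75 × 372 × 706.86 × 6 × 1 = 1183.3 kN.
Bearing (12 mm plate, F_u = 450 MPa): end bolts L_c = 45 − 33/2 = 28.5, R_n = min(1.2×28.5×12×450, 2.4×30×12×450) = 184.68 kN/bolt; interior L_c = 116 − 33 = 83, R_n = 388.8 kN/bolt. φR_n = 0.75 × (2×184.68 + 4×388.8) = 1443.4 kN.
Block shear: shear path 2×[45+2×116] = 2×277 mm, A_gv = 6648, A_nv = 2×(277 − 2.5×35)×12 = 4548 mm²; tension across gage: (81 − 1×35)×12 = 552 mm². R_n = min(0.6×450×4548, 0.6×345×6648) + 1.0×450×552 = min(1228, 1376.1) + 248.4 = 1476.4 kN. φR_n = 0.75 × 1476.4 = 1107.3 kN.
Tension yield (gross): A_g = 249×12 = 2988 mm². φR_n = 0.90 × 345 × 2988 = 927.8 kN.
Governing: min(1183.3, 1443.4, 1107.3, 927.8) = 927.8 kN → gross-section yield.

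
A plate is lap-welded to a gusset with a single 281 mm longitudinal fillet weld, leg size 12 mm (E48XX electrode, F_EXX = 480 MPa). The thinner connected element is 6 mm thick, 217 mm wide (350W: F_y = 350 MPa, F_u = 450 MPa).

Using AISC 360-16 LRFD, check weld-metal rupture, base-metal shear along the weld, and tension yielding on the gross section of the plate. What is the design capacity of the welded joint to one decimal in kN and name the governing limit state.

341.4 kN (base-metal shear governs)

Weld metal: throat = 0.707×12 = 8.484 mm, L = 281 mm. φR_n = 0.75 × 0.6 × 480 × 8.484 × 281 = 514.9 kN.
Base metal shear (6 mm plate): yield φR_n = 1.0×0.6×350×6×281 = 354.1 kN; rupture φR_n = 0.75×0.6×450×6×281 = 341.4 kN; take 341.4 kN (rupture).
Tension yield (gross): A_g = 217×6 = 1302 mm². φR_n = 0.90 × 350 × 1302 = 410.1 kN.
Governing: min(514.9, 341.4, 410.1) = 341.4 kN → base-metal shear.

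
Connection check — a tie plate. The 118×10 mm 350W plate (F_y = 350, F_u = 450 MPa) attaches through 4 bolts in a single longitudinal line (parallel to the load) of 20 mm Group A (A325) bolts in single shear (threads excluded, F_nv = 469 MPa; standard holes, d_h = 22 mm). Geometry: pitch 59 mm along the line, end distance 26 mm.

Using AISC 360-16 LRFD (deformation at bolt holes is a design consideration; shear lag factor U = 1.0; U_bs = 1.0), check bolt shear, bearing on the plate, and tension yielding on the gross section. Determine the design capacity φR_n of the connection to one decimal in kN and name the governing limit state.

Bolt shear: A_b = π(20)²/4 = 314.16 mm². φR_n = 0.75 × 469 × 314.16 × 4 × 1 = 442.0 kN.
Bearing (10 mm plate, F_u = 450 MPa): end bolts L_c = 26 − 22/2 = 15, R_n = min(1.2×15×10×450, 2.4×20×10×450) = 81 kN/bolt; interior L_c = 59 − 22 = 37, R_n = 199.8 kN/bolt. φR_n = 0.75 × (1×81 + 3×199.8) = 510.3 kN.
Tension yield (gross): A_g = 118×10 = 1180 mm². φR_n = 0.90 × 350 × 1180 = 371.7 kN.
Governing: min(442.0, 510.3, 371.7) = 371.7 kN → gross-section yield.

371.7 kN (gross-section yield governs)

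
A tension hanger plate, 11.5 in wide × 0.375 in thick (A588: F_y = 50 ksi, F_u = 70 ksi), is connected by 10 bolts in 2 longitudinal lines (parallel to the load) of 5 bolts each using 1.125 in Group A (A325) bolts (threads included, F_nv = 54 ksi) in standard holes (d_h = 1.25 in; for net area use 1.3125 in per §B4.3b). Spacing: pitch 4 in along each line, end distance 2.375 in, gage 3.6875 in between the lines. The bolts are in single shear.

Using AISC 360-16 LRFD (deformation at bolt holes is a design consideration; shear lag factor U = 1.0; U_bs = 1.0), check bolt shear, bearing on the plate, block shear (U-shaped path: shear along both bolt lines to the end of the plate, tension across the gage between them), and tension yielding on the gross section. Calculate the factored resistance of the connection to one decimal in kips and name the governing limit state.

Bolt shear: A_b = π(1.125)²/4 = 0.99402 in². φR_n = 0.75 × 54 × 0.99402 × 10 × 1 = 402.6 kips.
Bearing (0.375 in plate, F_u = 70 ksi): end bolts L_c = 2.375 − 1.25/2 = 1.75, R_n = min(1.2×1.75×0.375×70, 2.4×1.125×0.375×70) = 55.125 kips/bolt; interior L_c = 4 − 1.25 = 2.75, R_n = 70.875 kips/bolt. φR_n = 0.75 × (2×55.125 + 8×70.875) = 507.9 kips.
Block shear: shear path 2×[2.375+4×4] = 2×18.375 in, A_gv = 13.781, A_nv = 2×(18.375 − 4.5×1.3125)×0.375 = 9.3516 in²; tension across gage: (3.6875 − 1×1.3125)×0.375 = 0.89063 in². R_n = min(0.6×70×9.3516, 0.6×50×13.781) + 1.0×70×0.89063 = min(392.77, 413.43) + 62.344 = 455.11 kips. φR_n = 0.75 × 455.11 = 341.3 kips.
Tension yield (gross): A_g = 11.5×0.375 = 4.3125 in². φR_n = 0.90 × 50 × 4.3125 = 194.1 kips.
Governing: min(402.6, 507.9, 341.3, 194.1) = 194.1 kips → gross-section yield.

194.1 kips (gross-section yield governs)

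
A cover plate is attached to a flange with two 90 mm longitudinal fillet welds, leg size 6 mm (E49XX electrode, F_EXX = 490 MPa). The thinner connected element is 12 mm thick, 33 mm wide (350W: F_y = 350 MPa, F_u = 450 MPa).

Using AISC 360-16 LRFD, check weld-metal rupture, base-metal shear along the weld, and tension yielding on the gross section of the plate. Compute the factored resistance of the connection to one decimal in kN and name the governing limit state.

Weld metal: throat = 0.707×6 = 4.242 mm, L = 2×90 = 180 mm. φR_n = 0.75 × 0.6 × 490 × 4.242 × 180 = 168.4 kN.
Base metal shear (12 mm plate): yield φR_n = 1.0×0.6×350×12×180 = 453.6 kN; rupture φR_n = 0.75×0.6×450×12×180 = 437.4 kN; take 437.4 kN (rupture).
Tension yield (gross): A_g = 33×12 = 396 mm². φR_n = 0.90 × 350 × 396 = 124.7 kN.
Governing: min(168.4, 437.4, 124.7) = 124.7 kN → gross-section yield.

124.7 kN (gross-section yield governs)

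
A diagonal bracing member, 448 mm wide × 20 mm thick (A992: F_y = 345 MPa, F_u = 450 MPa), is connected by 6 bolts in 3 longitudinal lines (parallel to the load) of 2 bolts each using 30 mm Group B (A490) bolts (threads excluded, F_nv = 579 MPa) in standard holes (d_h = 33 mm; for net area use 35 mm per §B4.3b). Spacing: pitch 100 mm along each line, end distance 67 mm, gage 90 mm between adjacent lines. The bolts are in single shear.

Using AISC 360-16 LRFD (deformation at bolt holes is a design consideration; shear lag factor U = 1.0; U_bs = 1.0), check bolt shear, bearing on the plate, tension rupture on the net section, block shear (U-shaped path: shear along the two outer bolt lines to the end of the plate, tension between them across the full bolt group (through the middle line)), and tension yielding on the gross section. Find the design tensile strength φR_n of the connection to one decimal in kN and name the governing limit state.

Bolt shear: A_b = π(30)²/4 = 706.86 mm². φR_n = 0.75 × 579 × 706.86 × 6 × 1 = 1841.7 kN.
Bearing (20 mm plate, F_u = 450 MPa): end bolts L_c = 67 − 33/2 = 50.5, R_n = min(1.2×50.5×20×450, 2.4×30×20×450) = 545.4 kN/bolt; interior L_c = 100 − 33 = 67, R_n = 648 kN/bolt. φR_n = 0.75 × (3×545.4 + 3×648) = 2685.2 kN.
Tension rupture (net): A_n = (448 − 3×35)×20 = 6860 mm² (U = 1.0, A_e = A_n). φR_n = 0.75 × 450 × 6860 = 2315.3 kN.
Block shear: shear path 2×[67+1×100] = 2×167 mm, A_gv = 6680, A_nv = 2×(167 − 1.5×35)×20 = 4580 mm²; tension across gage: (180 − 2×35)×20 = 2200 mm². R_n = min(0.6×450×4580, 0.6×345×6680) + 1.0×450×2200 = min(1236.6, 1382.8) + 990 = 2226.6 kN. φR_n = 0.75 × 2226.6 = 1670.0 kN.
Tension yield (gross): A_g = 448×20 = 8960 mm². φR_n = 0.90 × 345 × 8960 = 2782.1 kN.
Governing: min(1841.7, 2685.2, 2315.3, 1670.0, 2782.1) = 1670.0 kN → block shear.

1670.0 kN (block shear governs)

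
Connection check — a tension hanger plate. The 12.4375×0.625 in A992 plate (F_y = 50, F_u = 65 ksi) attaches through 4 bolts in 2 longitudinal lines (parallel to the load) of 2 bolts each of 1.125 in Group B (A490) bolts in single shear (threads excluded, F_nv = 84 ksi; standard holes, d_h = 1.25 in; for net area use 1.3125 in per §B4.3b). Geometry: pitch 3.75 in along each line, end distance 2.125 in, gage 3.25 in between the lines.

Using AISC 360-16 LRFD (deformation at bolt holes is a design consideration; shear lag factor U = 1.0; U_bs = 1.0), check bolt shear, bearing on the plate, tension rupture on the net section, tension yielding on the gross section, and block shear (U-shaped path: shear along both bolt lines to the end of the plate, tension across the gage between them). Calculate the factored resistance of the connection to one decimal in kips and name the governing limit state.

Bolt shear: A_b = π(1.125)²/4 = 0.99402 in². φR_n = 0.75 × 84 × 0.99402 × 4 × 1 = 250.5 kips.
Bearing (0.625 in plate, F_u = 65 ksi): end bolts L_c = 2.125 − 1.25/2 = 1.5, R_n = min(1.2×1.5×0.625×65, 2.4×1.125×0.625×65) = 73.125 kips/bolt; interior L_c = 3.75 − 1.25 = 2.5, R_n = 109.69 kips/bolt. φR_n = 0.75 × (2×73.125 + 2×109.69) = 274.2 kips.
Tension rupture (net): A_n = (12.4375 − 2×1.3125)×0.625 = 6.1328 in² (U = 1.0, A_e = A_n). φR_n = 0.75 × 65 × 6.1328 = 299.0 kips.
Tension yield (gross): A_g = 12.4375×0.625 = 7.7734 in². φR_n = 0.90 × 50 × 7.7734 = 349.8 kips.
Block shear: shear path 2×[2.125+1×3.75] = 2×5.875 in, A_gv = 7.3438, A_nv = 2×(5.875 − 1.5×1.3125)×0.625 = 4.8828 in²; tension across gage: (3.25 − 1×1.3125)×0.625 = 1.2109 in². R_n = min(0.6×65×4.8828, 0.6×50×7.3438) + 1.0×65×1.2109 = min(190.43, 220.31) + 78.709 = 269.14 kips. φR_n = 0.75 × 269.14 = 201.9 kips.
Governing: min(250.5, 274.2, 299.0, 349.8, 201.9) = 201.9 kips → block shear.

201.9 kips (block shear governs)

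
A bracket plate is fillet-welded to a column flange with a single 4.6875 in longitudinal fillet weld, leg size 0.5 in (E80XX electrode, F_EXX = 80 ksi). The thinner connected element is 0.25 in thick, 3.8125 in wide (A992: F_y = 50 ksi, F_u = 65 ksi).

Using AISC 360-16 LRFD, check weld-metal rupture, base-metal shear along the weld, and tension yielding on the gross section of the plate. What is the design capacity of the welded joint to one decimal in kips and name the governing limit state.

Weld metal: throat = 0.707×0.5 = 0.3535 in, L = 4.6875 in. φR_n = 0.75 × 0.6 × 80 × 0.3535 × 4.6875 = 59.7 kips.
Base metal shear (0.25 in plate): yield φR_n = 1.0×0.6×50×0.25×4.6875 = 35.2 kips; rupture φR_n = 0.75×0.6×65×0.25×4.6875 = 34.3 kips; take 34.3 kips (rupture).
Tension yield (gross): A_g = 3.8125×0.25 = 0.95313 in². φR_n = 0.90 × 50 × 0.95313 = 42.9 kips.
Governing: min(59.7, 34.3, 42.9) = 34.3 kips → base-metal shear.

34.3 kips (base-metal shear governs)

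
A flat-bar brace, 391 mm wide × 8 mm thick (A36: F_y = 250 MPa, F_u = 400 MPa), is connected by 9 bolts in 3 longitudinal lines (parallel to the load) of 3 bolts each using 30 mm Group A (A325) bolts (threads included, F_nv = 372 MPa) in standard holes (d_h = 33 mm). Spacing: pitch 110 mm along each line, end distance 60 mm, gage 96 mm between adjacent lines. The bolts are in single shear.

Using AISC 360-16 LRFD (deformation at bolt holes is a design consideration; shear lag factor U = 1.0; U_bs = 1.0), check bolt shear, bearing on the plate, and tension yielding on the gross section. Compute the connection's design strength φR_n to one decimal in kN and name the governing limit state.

703.8 kN (gross-section yield governs)

Bolt shear: A_b = π(30)²/4 = 706.86 mm². φR_n = 0.75 × 372 × 706.86 × 9 × 1 = 1774.9 kN.
Bearing (8 mm plate, F_u = 400 MPa): end bolts L_c = 60 − 33/2 = 43.5, R_n = min(1.2×43.5×8×400, 2.4×30×8×400) = 167.04 kN/bolt; interior L_c = 110 − 33 = 77, R_n = 230.4 kN/bolt. φR_n = 0.75 × (3×167.04 + 6×230.4) = 1412.6 kN.
Tension yield (gross): A_g = 391×8 = 3128 mm². φR_n = 0.90 × 250 × 3128 = 703.8 kN.
Governing: min(1774.9, 1412.6, 703.8) = 703.8 kN → gross-section yield.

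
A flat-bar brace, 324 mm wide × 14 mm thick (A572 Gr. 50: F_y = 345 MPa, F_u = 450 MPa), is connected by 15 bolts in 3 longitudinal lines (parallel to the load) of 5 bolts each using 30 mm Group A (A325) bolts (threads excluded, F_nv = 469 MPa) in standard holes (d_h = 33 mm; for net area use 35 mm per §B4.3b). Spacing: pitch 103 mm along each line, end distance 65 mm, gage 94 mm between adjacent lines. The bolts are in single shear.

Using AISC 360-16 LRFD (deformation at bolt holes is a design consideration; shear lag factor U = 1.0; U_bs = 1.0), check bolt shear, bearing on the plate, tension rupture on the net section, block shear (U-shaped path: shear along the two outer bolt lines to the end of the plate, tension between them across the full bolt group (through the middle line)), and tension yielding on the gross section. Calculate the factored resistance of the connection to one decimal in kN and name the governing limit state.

Bolt shear: A_b = π(30)²/4 = 706.86 mm². φR_n = 0.75 × 469 × 706.86 × 15 × 1 = 3729.6 kN.
Bearing (14 mm plate, F_u = 450 MPa): end bolts L_c = 65 − 33/2 = 48.5, R_n = min(1.2×48.5×14×450, 2.4×30×14×450) = 366.66 kN/bolt; interior L_c = 103 − 33 = 70, R_n = 453.6 kN/bolt. φR_n = 0.75 × (3×366.66 + 12×453.6) = 4907.4 kN.
Tension rupture (net): A_n = (324 − 3×35)×14 = 3066 mm² (U = 1.0, A_e = A_n). φR_n = 0.75 × 450 × 3066 = 1034.8 kN.
Block shear: shear path 2×[65+4×103] = 2×477 mm, A_gv = 13356, A_nv = 2×(477 − 4.5×35)×14 = 8946 mm²; tension across gage: (188 − 2×35)×14 = 1652 mm². R_n = min(0.6×450×8946, 0.6×345×13356) + 1.0×450×1652 = min(2415.4, 2764.7) + 743.4 = 3158.8 kN. φR_n = 0.75 × 3158.8 = 2369.1 kN.
Tension yield (gross): A_g = 324×14 = 4536 mm². φR_n = 0.90 × 345 × 4536 = 1408.4 kN.
Governing: min(3729.6, 4907.4, 1034.8, 2369.1, 1408.4) = 1034.8 kN → net-section rupture.

1034.8 kN (net-section rupture governs)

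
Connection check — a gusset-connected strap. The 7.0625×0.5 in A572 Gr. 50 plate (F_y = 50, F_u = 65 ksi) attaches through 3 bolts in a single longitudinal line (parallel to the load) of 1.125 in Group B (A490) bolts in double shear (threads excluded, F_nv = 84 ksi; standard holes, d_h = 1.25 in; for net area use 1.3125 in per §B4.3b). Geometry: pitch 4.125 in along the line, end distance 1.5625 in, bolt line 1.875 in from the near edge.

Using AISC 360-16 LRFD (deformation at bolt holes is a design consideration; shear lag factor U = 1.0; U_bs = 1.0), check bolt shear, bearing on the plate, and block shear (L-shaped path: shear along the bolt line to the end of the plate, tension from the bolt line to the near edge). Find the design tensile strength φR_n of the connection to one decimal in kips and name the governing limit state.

Bolt shear: A_b = π(1.125)²/4 = 0.99402 in². φR_n = 0.75 × 84 × 0.99402 × 3 × 2 = 375.7 kips.
Bearing (0.5 in plate, F_u = 65 ksi): end bolts L_c = 1.5625 − 1.25/2 = 0.9375, R_n = min(1.2×0.9375×0.5×65, 2.4×1.125×0.5×65) = 36.563 kips/bolt; interior L_c = 4.125 − 1.25 = 2.875, R_n = 87.75 kips/bolt. φR_n = 0.75 × (1×36.563 + 2×87.75) = 159.0 kips.
Block shear: shear path 1×[1.5625+2×4.125] = 1×9.8125 in, A_gv = 4.9063, A_nv = 1×(9.8125 − 2.5×1.3125)×0.5 = 3.2656 in²; tension to near edge: (1.875 − 0.5×1.3125)×0.5 = 0.60938 in². R_n = min(0.6×65×3.2656, 0.6×50×4.9063) + 1.0×65×0.60938 = min(127.36, 147.19) + 39.61 = 166.97 kips. φR_n = 0.75 × 166.97 = 125.2 kips.
Governing: min(375.7, 159.0, 125.2) = 125.2 kips → block shear.

125.2 kips (block shear governs)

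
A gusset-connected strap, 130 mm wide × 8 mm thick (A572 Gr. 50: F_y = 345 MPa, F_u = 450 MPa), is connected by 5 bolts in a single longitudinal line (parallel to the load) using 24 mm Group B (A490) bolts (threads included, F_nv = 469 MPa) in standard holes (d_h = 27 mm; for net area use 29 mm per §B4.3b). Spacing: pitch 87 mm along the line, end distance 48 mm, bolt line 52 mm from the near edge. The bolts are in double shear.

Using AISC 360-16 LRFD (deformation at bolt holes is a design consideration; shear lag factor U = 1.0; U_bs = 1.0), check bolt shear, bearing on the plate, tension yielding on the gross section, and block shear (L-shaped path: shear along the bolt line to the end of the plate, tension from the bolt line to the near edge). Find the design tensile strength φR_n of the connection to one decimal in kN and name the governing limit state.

322.9 kN (gross-section yield governs)

Bolt shear: A_b = π(24)²/4 = 452.39 mm². φR_n = 0.75 × 469 × 452.39 × 5 × 2 = 1591.3 kN.
Bearing (8 mm plate, F_u = 450 MPa): end bolts L_c = 48 − 27/2 = 34.5, R_n = min(1.2×34.5×8×450, 2.4×24×8×450) = 149.04 kN/bolt; interior L_c = 87 − 27 = 60, R_n = 207.36 kN/bolt. φR_n = 0.75 × (1×149.04 + 4×207.36) = 733.9 kN.
Tension yield (gross): A_g = 130×8 = 1040 mm². φR_n = 0.90 × 345 × 1040 = 322.9 kN.
Block shear: shear path 1×[48+4×87] = 1×396 mm, A_gv = 3168, A_nv = 1×(396 − 4.5×29)×8 = 2124 mm²; tension to near edge: (52 − 0.5×29)×8 = 300 mm². R_n = min(0.6×450×2124, 0.6×345×3168) + 1.0×450×300 = min(573.48, 655.78) + 135 = 708.48 kN. φR_n = 0.75 × 708.48 = 531.4 kN.
Governing: min(1591.3, 733.9, 322.9, 531.4) = 322.9 kN → gross-section yield.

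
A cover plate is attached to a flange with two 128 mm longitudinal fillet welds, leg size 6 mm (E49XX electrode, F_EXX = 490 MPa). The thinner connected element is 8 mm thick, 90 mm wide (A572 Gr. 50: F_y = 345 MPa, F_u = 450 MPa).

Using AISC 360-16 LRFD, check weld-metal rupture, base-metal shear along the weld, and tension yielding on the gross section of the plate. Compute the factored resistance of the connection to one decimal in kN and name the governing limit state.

223.6 kN (gross-section yield governs)

Weld metal: throat = 0.707×6 = 4.242 mm, L = 2×128 = 256 mm. φR_n = 0.75 × 0.6 × 490 × 4.242 × 256 = 239.5 kN.
Base metal shear (8 mm plate): yield φR_n = 1.0×0.6×345×8×256 = 423.9 kN; rupture φR_n = 0.75×0.6×450×8×256 = 414.7 kN; take 414.7 kN (rupture).
Tension yield (gross): A_g = 90×8 = 720 mm². φR_n = 0.90 × 345 × 720 = 223.6 kN.
Governing: min(239.5, 414.7, 223.6) = 223.6 kN → gross-section yield.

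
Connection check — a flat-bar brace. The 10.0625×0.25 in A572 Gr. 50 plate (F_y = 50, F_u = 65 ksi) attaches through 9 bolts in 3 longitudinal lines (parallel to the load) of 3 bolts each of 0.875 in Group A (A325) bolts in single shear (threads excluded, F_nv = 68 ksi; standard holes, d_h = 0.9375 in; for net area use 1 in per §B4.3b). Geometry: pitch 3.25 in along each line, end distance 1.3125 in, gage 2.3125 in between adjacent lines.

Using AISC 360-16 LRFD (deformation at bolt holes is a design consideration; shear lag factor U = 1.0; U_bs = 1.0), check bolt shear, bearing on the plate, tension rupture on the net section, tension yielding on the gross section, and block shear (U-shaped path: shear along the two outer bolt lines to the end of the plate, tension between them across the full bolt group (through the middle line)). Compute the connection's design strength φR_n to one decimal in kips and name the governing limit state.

86.1 kips (net-section rupture governs)

Bolt shear: A_b = π(0.875)²/4 = 0.60132 in². φR_n = 0.75 × 68 × 0.60132 × 9 × 1 = 276.0 kips.
Bearing (0.25 in plate, F_u = 65 ksi): end bolts L_c = 1.3125 − 0.9375/2 = 0.84375, R_n = min(1.2×0.84375×0.25×65, 2.4×0.875×0.25×65) = 16.453 kips/bolt; interior L_c = 3.25 − 0.9375 = 2.3125, R_n = 34.125 kips/bolt. φR_n = 0.75 × (3×16.453 + 6×34.125) = 190.6 kips.
Tension rupture (net): A_n = (10.0625 − 3×1)×0.25 = 1.7656 in² (U = 1.0, A_e = A_n). φR_n = 0.75 × 65 × 1.7656 = 86.1 kips.
Tension yield (gross): A_g = 10.0625×0.25 = 2.5156 in². φR_n = 0.90 × 50 × 2.5156 = 113.2 kips.
Block shear: shear path 2×[1.3125+2×3.25] = 2×7.8125 in, A_gv = 3.9063, A_nv = 2×(7.8125 − 2.5×1)×0.25 = 2.6563 in²; tension across gage: (4.625 − 2×1)×0.25 = 0.65625 in². R_n = min(0.6×65×2.6563, 0.6×50×3.9063) + 1.0×65×0.65625 = min(103.6, 117.19) + 42.656 = 146.26 kips. φR_n = 0.75 × 146.26 = 109.7 kips.
Governing: min(276.0, 190.6, 86.1, 113.2, 109.7) = 86.1 kips → net-section rupture.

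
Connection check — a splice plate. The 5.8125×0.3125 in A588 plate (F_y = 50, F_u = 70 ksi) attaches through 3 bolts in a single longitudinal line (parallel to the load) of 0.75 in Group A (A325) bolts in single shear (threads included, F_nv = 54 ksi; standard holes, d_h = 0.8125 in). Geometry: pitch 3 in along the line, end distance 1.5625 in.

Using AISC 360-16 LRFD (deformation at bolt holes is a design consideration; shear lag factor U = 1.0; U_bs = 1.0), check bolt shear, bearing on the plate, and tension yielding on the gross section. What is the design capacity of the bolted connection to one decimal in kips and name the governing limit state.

53.7 kips (bolt shear governs)

Bolt shear: A_b = π(0.75)²/4 = 0.44179 in². φR_n = 0.75 × 54 × 0.44179 × 3 × 1 = 53.7 kips.
Bearing (0.3125 in plate, F_u = 70 ksi): end bolts L_c = 1.5625 − 0.8125/2 = 1.15625, R_n = min(1.2×1.15625×0.3125×70, 2.4×0.75×0.3125×70) = 30.352 kips/bolt; interior L_c = 3 − 0.8125 = 2.1875, R_n = 39.375 kips/bolt. φR_n = 0.75 × (1×30.352 + 2×39.375) = 81.8 kips.
Tension yield (gross): A_g = 5.8125×0.3125 = 1.8164 in². φR_n = 0.90 × 50 × 1.8164 = 81.7 kips.
Governing: min(53.7, 81.8, 81.7) = 53.7 kips → bolt shear.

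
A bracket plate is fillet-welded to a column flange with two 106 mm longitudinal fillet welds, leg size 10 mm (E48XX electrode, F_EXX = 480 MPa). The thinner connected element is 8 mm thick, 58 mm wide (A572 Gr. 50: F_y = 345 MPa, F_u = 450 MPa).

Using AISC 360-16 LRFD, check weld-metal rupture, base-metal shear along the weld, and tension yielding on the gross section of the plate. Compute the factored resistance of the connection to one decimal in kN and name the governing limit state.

144.1 kN (gross-section yield governs)

Weld metal: throat = 0.707×10 = 7.07 mm, L = 2×106 = 212 mm. φR_n = 0.75 × 0.6 × 480 × 7.07 × 212 = 323.7 kN.
Base metal shear (8 mm plate): yield φR_n = 1.0×0.6×345×8×212 = 351.1 kN; rupture φR_n = 0.75×0.6×450×8×212 = 343.4 kN; take 343.4 kN (rupture).
Tension yield (gross): A_g = 58×8 = 464 mm². φR_n = 0.90 × 345 × 464 = 144.1 kN.
Governing: min(323.7, 343.4, 144.1) = 144.1 kN → gross-section yield.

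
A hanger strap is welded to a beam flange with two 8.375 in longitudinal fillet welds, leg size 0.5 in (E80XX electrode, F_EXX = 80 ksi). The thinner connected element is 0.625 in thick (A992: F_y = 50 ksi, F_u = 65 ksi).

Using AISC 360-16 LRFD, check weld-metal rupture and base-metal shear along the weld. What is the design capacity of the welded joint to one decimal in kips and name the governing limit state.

Weld metal: throat = 0.707×0.5 = 0.3535 in, L = 2×8.375 = 16.75 in. φR_n = 0.75 × 0.6 × 80 × 0.3535 × 16.75 = 213.2 kips.
Base metal shear (0.625 in plate): yield φR_n = 1.0×0.6×50×0.625×16.75 = 314.1 kips; rupture φR_n = 0.75×0.6×65×0.625×16.75 = 306.2 kips; take 306.2 kips (rupture).
Governing: min(213.2, 306.2) = 213.2 kips → weld metal.

213.2 kips (weld metal governs)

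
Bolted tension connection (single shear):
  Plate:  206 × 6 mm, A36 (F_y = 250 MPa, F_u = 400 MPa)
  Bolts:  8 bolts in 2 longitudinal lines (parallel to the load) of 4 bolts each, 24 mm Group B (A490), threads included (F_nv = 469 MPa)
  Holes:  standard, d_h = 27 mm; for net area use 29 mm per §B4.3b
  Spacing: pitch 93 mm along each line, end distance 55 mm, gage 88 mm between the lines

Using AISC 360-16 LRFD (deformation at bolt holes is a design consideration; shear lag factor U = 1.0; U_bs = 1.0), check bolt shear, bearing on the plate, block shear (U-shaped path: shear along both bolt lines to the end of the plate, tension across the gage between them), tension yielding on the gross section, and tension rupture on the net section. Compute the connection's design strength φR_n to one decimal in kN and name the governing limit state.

266.4 kN (net-section rupture governs)

Bolt shear: A_b = π(24)²/4 = 452.39 mm². φR_n = 0.75 × 469 × 452.39 × 8 × 1 = 1273.0 kN.
Bearing (6 mm plate, F_u = 400 MPa): end bolts L_c = 55 − 27/2 = 41.5, R_n = min(1.2×41.5×6×400, 2.4×24×6×400) = 119.52 kN/bolt; interior L_c = 93 − 27 = 66, R_n = 138.24 kN/bolt. φR_n = 0.75 × (2×119.52 + 6×138.24) = 801.4 kN.
Block shear: shear path 2×[55+3×93] = 2×334 mm, A_gv = 4008, A_nv = 2×(334 − 3.5×29)×6 = 2790 mm²; tension across gage: (88 − 1×29)×6 = 354 mm². R_n = min(0.6×400×2790, 0.6×250×4008) + 1.0×400×354 = min(669.6, 601.2) + 141.6 = 742.8 kN. φR_n = 0.75 × 742.8 = 557.1 kN.
Tension yield (gross): A_g = 206×6 = 1236 mm². φR_n = 0.90 × 250 × 1236 = 278.1 kN.
Tension rupture (net): A_n = (206 − 2×29)×6 = 888 mm² (U = 1.0, A_e = A_n). φR_n = 0.75 × 400 × 888 = 266.4 kN.
Governing: min(1273.0, 801.4, 557.1, 278.1, 266.4) = 266.4 kN → net-section rupture.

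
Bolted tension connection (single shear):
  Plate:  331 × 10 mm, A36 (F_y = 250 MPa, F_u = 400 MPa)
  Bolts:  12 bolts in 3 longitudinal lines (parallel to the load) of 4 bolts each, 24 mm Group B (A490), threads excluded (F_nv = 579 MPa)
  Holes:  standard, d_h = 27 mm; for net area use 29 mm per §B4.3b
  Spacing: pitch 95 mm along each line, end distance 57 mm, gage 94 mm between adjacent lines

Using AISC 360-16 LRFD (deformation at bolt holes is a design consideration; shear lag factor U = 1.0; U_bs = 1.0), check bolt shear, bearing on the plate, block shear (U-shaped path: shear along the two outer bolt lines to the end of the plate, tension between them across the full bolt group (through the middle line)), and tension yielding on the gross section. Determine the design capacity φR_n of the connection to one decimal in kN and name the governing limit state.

744.8 kN (gross-section yield governs)

Bolt shear: A_b = π(24)²/4 = 452.39 mm². φR_n = 0.75 × 579 × 452.39 × 12 × 1 = 2357.4 kN.
Bearing (10 mm plate, F_u = 400 MPa): end bolts L_c = 57 − 27/2 = 43.5, R_n = min(1.2×43.5×10×400, 2.4×24×10×400) = 208.8 kN/bolt; interior L_c = 95 − 27 = 68, R_n = 230.4 kN/bolt. φR_n = 0.75 × (3×208.8 + 9×230.4) = 2025.0 kN.
Block shear: shear path 2×[57+3×95] = 2×342 mm, A_gv = 6840, A_nv = 2×(342 − 3.5×29)×10 = 4810 mm²; tension across gage: (188 − 2×29)×10 = 1300 mm². R_n = min(0.6×400×4810, 0.6×250×6840) + 1.0×400×1300 = min(1154.4, 1026) + 520 = 1546 kN. φR_n = 0.75 × 1546 = 1159.5 kN.
Tension yield (gross): A_g = 331×10 = 3310 mm². φR_n = 0.90 × 250 × 3310 = 744.8 kN.
Governing: min(2357.4, 2025.0, 1159.5, 744.8) = 744.8 kN → gross-section yield.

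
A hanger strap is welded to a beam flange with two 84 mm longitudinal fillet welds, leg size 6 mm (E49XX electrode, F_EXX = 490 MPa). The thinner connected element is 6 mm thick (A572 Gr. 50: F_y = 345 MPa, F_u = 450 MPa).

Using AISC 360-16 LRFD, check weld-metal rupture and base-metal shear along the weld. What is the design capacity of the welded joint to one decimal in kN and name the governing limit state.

157.1 kN (weld metal governs)

Weld metal: throat = 0.707×6 = 4.242 mm, L = 2×84 = 168 mm. φR_n = 0.75 × 0.6 × 490 × 4.242 × 168 = 157.1 kN.
Base metal shear (6 mm plate): yield φR_n = 1.0×0.6×345×6×168 = 208.7 kN; rupture φR_n = 0.75×0.6×450×6×168 = 204.1 kN; take 204.1 kN (rupture).
Governing: min(157.1, 204.1) = 157.1 kN → weld metal.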